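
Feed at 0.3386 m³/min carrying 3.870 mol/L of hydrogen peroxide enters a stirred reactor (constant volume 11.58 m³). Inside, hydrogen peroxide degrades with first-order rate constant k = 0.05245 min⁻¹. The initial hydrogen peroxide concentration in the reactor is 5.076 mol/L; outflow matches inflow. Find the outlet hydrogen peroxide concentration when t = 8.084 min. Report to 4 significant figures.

V dC/dt = Q(C_in − C) − k V C.
dC/dt = (Q/V) C_in − (Q/V + k) C; effective rate a = Q/V + k = 0.0292401 + 0.05245 = 0.0816901 min⁻¹.
C_ss = Q C_in/(Q + kV) = 1.38522 mol/L; C(t) = C_ss + (C₀ − C_ss) e^(−a t).
C(8.084) = 1.38522 + (3.69078)·e^(−0.0816901·8.084) = 1.38522 + (3.69078)·0.516654 = 3.29208 mol/L.

3.292 mol/L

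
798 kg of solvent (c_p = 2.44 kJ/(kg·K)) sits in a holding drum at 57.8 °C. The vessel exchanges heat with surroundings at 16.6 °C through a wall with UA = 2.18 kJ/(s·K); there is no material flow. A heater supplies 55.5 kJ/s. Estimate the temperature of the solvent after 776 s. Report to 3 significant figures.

48.7 °C

Lumped-capacitance energy balance: M c_p dT/dt = UA(T_amb − T) + Q̇.
dT/dt = (T_ss − T)/τ with T_ss = T_amb + Q̇/UA = 16.6 + 55.5/2.18 = 42.059 °C, τ = M c_p/UA = 798·2.44/2.18 = 893.17 s.
This is linear first-order; T(t) = T_ss + (T₀ − T_ss) e^(−t/τ).
T(776) = 42.059 + (15.741)·0.41945 = 48.661 °C.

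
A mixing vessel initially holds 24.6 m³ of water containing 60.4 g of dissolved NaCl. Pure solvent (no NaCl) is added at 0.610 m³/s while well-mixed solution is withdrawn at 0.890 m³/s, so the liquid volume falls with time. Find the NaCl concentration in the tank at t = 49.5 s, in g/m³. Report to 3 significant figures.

Total volume: dV/dt = Q_in − Q_out = -0.28000 m³/s, so V(t) = 24.6 − 0.28000 t and V(49.5) = 10.740 m³.
No NaCl enters, so dm/dt = −Q_out · (m/V).
dm/m = −Q_out dt/(V₀ − 0.28000 t); integrating gives ln(m/m₀) = −(Q_out/(Q_in−Q_out)) ln(V/V₀).
m = m₀ (V₀/V)^(Q_out/(Q_in−Q_out)) = 60.4 × (24.6/10.740)^(-3.1786) = 4.3348 g.
C = m/V = 4.3348/10.740 = 0.40361 g/m³.

0.404 g/m³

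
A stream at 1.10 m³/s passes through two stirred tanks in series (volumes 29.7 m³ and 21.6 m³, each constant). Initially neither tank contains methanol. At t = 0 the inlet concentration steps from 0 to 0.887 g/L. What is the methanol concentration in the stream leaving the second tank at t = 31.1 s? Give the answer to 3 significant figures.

Time constants: τᵢ = Vᵢ/Q for each well-mixed tank.
τ₁ = 29.7/1.10 = 27.000 s; τ₂ = 21.6/1.10 = 19.636 s.
Tank 1: C₁ = C_in(1 − e^(−t/τ₁)). Tank 2 (τ₁ ≠ τ₂): C₂ = C_in[1 − (τ₁ e^(−t/τ₁) − τ₂ e^(−t/τ₂))/(τ₁ − τ₂)].
At t = 31.1: e^(−t/τ₁) = 0.31605, e^(−t/τ₂) = 0.20519.
C₂ = 0.887·[1 − (27.000·0.31605 − 19.636·0.20519)/(7.3636)] = 0.887·0.38833 = 0.34445 g/L.

0.344 g/L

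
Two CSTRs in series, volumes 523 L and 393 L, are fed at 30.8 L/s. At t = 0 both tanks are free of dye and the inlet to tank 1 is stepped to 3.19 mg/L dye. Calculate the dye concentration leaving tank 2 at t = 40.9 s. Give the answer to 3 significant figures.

Species balance on tank i: dCᵢ/dt = (Cᵢ₋₁ − Cᵢ)/τᵢ with τᵢ = Vᵢ/Q.
τ₁ = 523/30.8 = 16.981 s; τ₂ = 393/30.8 = 12.760 s.
Solving the cascade with C₁(0)=C₂(0)=0 gives C₂(t) = C_in[1 − (τ₁ e^(−t/τ₁) − τ₂ e^(−t/τ₂))/(τ₁ − τ₂)].
At t = 40.9: e^(−t/τ₁) = 0.089937, e^(−t/τ₂) = 0.040543.
C₂ = 3.19·[1 − (16.981·0.089937 − 12.760·0.040543)/(4.2208)] = 3.19·0.76074 = 2.4268 mg/L.

2.43 mg/L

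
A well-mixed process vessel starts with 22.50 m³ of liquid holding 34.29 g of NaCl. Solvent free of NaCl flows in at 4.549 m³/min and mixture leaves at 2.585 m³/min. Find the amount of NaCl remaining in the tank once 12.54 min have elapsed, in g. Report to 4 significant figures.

12.96 g

Let m(t) be the amount of NaCl. Volume: V(t) = V₀ + (Q_in − Q_out) t = 22.50 + 1.96400 t; V(12.54) = 47.1286 m³.
Species balance (pure solvent in): dm/dt = −Q_out · m/V(t).
Separate: dm/m = −Q_out dt/V(t) ⇒ ln(m/m₀) = −(Q_out/(Q_in−Q_out)) ln(V/V₀).
m = m₀ (V₀/V)^(Q_out/(Q_in−Q_out)) = 34.29 × (22.50/47.1286)^(1.31619) = 12.9579 g.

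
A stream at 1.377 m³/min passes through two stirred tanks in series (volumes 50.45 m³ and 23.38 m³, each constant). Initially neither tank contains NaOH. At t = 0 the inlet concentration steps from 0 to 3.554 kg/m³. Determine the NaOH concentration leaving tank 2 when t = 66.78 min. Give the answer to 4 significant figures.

Species balance on tank i: dCᵢ/dt = (Cᵢ₋₁ − Cᵢ)/τᵢ with τᵢ = Vᵢ/Q.
τ₁ = 50.45/1.377 = 36.6376 min; τ₂ = 23.38/1.377 = 16.9789 min.
Solving the cascade with C₁(0)=C₂(0)=0 gives C₂(t) = C_in[1 − (τ₁ e^(−t/τ₁) − τ₂ e^(−t/τ₂))/(τ₁ − τ₂)].
At t = 66.78: e^(−t/τ₁) = 0.161586, e^(−t/τ₂) = 0.0195827.
C₂ = 3.554·[1 − (36.6376·0.161586 − 16.9789·0.0195827)/(19.6587)] = 3.554·0.715767 = 2.54384 kg/m³.

2.544 kg/m³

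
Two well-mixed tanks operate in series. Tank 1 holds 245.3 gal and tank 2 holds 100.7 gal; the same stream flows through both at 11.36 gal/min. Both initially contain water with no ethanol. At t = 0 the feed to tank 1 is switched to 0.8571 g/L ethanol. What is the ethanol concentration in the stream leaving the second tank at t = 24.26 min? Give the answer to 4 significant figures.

0.4230 g/L

Species balance on tank i: dCᵢ/dt = (Cᵢ₋₁ − Cᵢ)/τᵢ with τᵢ = Vᵢ/Q.
τ₁ = 245.3/11.36 = 21.5933 min; τ₂ = 100.7/11.36 = 8.86444 min.
Solving the cascade with C₁(0)=C₂(0)=0 gives C₂(t) = C_in[1 − (τ₁ e^(−t/τ₁) − τ₂ e^(−t/τ₂))/(τ₁ − τ₂)].
At t = 24.26: e^(−t/τ₁) = 0.325141, e^(−t/τ₂) = 0.0647787.
C₂ = 0.8571·[1 − (21.5933·0.325141 − 8.86444·0.0647787)/(12.7289)] = 0.8571·0.493542 = 0.423014 g/L.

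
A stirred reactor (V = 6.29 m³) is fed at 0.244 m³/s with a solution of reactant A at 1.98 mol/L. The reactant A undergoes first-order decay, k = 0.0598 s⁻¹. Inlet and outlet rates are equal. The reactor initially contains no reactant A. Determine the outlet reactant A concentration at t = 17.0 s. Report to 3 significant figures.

Species balance: V dC/dt = Q C_in − Q C − k V C.
This is linear with rate a = Q/V + k = 0.098592 s⁻¹.
C_ss = Q C_in/(Q + kV) = 0.77905 mol/L; C(t) = C_ss + (C₀ − C_ss) e^(−a t).
C(17.0) = 0.77905 + (-0.77905)·e^(−0.098592·17.0) = 0.77905 + (-0.77905)·0.18711 = 0.63328 mol/L.

0.633 mol/L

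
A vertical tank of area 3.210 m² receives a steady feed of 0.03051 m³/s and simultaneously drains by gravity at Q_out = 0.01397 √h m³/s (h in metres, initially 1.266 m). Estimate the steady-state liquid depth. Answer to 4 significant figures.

4.770 m

A dh/dt = Q_in − 0.01397 √h. Steady state requires inflow = outflow:
Q_in = 0.01397 √h_ss ⇒ √h_ss = 0.03051/0.01397 = 2.18397.
h_ss = 2.18397² = 4.76971 m. (Since h₀ = 1.266 m < h_ss, the level will rise toward this value.)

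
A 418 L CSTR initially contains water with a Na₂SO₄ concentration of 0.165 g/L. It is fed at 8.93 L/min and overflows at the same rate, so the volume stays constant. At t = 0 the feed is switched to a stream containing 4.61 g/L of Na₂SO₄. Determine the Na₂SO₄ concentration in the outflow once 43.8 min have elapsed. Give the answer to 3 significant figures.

2.87 g/L

Unsteady species balance (constant V, well mixed): V dC/dt = Q(C_in − C).
So dC/dt = (C_in − C)/τ with τ = V/Q = 418/8.93 = 46.809 min.
Integrating: C(t) = C_in + (C₀ − C_in) e^(−t/τ).
C(43.8) = 4.61 + (0.165 − 4.61)·e^(−43.8/46.809) = 4.61 + (-4.4450)·0.39230 = 2.8662 g/L.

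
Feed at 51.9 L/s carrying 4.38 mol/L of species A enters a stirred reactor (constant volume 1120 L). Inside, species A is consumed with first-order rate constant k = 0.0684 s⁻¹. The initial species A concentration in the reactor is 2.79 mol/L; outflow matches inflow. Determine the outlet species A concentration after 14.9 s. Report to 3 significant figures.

1.95 mol/L

Species balance: V dC/dt = Q C_in − Q C − k V C.
dC/dt = (Q/V) C_in − (Q/V + k) C; effective rate a = Q/V + k = 0.046339 + 0.0684 = 0.11474 s⁻¹.
C_ss = Q C_in/(Q + kV) = 1.7689 mol/L; C(t) = C_ss + (C₀ − C_ss) e^(−a t).
C(14.9) = 1.7689 + (1.0211)·e^(−0.11474·14.9) = 1.7689 + (1.0211)·0.18094 = 1.9537 mol/L.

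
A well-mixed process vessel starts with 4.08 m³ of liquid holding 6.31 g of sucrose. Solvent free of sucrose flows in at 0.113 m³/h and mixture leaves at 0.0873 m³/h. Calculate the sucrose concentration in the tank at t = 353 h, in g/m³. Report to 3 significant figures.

Total volume: dV/dt = Q_in − Q_out = 0.025700 m³/h, so V(t) = 4.08 + 0.025700 t and V(353) = 13.152 m³.
No sucrose enters, so dm/dt = −Q_out · (m/V).
Separate: dm/m = −Q_out dt/V(t) ⇒ ln(m/m₀) = −(Q_out/(Q_in−Q_out)) ln(V/V₀).
m = m₀ (V₀/V)^(Q_out/(Q_in−Q_out)) = 6.31 × (4.08/13.152)^(3.3969) = 0.11838 g.
C = m/V = 0.11838/13.152 = 0.0090007 g/m³.

0.00900 g/m³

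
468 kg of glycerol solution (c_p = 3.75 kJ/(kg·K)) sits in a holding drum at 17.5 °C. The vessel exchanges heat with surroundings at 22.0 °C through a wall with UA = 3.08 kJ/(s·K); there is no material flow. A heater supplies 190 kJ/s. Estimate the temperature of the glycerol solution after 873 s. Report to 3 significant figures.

69.4 °C

Lumped-capacitance energy balance: M c_p dT/dt = UA(T_amb − T) + Q̇.
dT/dt = (T_ss − T)/τ with T_ss = T_amb + Q̇/UA = 22.0 + 190/3.08 = 83.688 °C, τ = M c_p/UA = 468·3.75/3.08 = 569.81 s.
This is linear first-order; T(t) = T_ss + (T₀ − T_ss) e^(−t/τ).
T(873) = 83.688 + (-66.188)·0.21608 = 69.386 °C.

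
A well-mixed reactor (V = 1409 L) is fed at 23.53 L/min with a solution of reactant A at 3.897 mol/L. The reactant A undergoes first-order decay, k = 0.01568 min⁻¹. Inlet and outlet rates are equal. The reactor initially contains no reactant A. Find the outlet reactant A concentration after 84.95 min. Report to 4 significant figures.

1.881 mol/L

V dC/dt = Q(C_in − C) − k V C.
dC/dt = (Q/V) C_in − (Q/V + k) C; effective rate a = Q/V + k = 0.0166998 + 0.01568 = 0.0323798 min⁻¹.
C_ss = Q C_in/(Q + kV) = 2.00987 mol/L; C(t) = C_ss + (C₀ − C_ss) e^(−a t).
C(84.95) = 2.00987 + (-2.00987)·e^(−0.0323798·84.95) = 2.00987 + (-2.00987)·0.0638855 = 1.88147 mol/L.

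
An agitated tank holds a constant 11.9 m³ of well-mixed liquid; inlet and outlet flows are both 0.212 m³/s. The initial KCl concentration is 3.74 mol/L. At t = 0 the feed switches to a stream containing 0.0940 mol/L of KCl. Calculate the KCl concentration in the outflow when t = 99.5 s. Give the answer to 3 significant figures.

Mass balance on the solute (V constant): V dC/dt = Q(C_in − C).
So dC/dt = (C_in − C)/τ with τ = V/Q = 11.9/0.212 = 56.132 s.
Solution: C(t) = C_in + (C₀ − C_in) e^(−t/τ).
C(99.5) = 0.0940 + (3.74 − 0.0940)·e^(−99.5/56.132) = 0.0940 + (3.6460)·0.16989 = 0.71342 mol/L.

0.713 mol/L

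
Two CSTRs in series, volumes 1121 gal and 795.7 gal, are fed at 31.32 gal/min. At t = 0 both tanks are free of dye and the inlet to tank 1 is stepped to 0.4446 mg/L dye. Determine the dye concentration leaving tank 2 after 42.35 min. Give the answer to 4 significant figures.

Species balance on tank i: dCᵢ/dt = (Cᵢ₋₁ − Cᵢ)/τᵢ with τᵢ = Vᵢ/Q.
τ₁ = 1121/31.32 = 35.7918 min; τ₂ = 795.7/31.32 = 25.4055 min.
Solving the cascade with C₁(0)=C₂(0)=0 gives C₂(t) = C_in[1 − (τ₁ e^(−t/τ₁) − τ₂ e^(−t/τ₂))/(τ₁ − τ₂)].
At t = 42.35: e^(−t/τ₁) = 0.306288, e^(−t/τ₂) = 0.188820.
C₂ = 0.4446·[1 − (35.7918·0.306288 − 25.4055·0.188820)/(10.3863)] = 0.4446·0.406380 = 0.180677 mg/L.

0.1807 mg/L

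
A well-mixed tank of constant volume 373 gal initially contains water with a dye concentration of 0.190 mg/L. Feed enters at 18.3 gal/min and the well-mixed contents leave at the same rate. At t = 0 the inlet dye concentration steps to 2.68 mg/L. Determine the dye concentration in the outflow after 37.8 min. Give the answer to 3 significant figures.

Unsteady species balance (constant V, well mixed): V dC/dt = Q(C_in − C).
So dC/dt = (C_in − C)/τ with τ = V/Q = 373/18.3 = 20.383 min.
Integrating: C(t) = C_in + (C₀ − C_in) e^(−t/τ).
C(37.8) = 2.68 + (0.190 − 2.68)·e^(−37.8/20.383) = 2.68 + (-2.4900)·0.15653 = 2.2902 mg/L.

2.29 mg/L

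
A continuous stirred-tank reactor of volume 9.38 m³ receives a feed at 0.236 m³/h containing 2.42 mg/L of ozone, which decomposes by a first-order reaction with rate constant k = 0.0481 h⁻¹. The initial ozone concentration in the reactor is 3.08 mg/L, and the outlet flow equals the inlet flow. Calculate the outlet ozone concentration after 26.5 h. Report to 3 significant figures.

Species balance: V dC/dt = Q C_in − Q C − k V C.
This is linear with rate a = Q/V + k = 0.073260 h⁻¹.
C_ss = Q C_in/(Q + kV) = 0.83111 mg/L; C(t) = C_ss + (C₀ − C_ss) e^(−a t).
C(26.5) = 0.83111 + (2.2489)·e^(−0.073260·26.5) = 0.83111 + (2.2489)·0.14350 = 1.1538 mg/L.

1.15 mg/L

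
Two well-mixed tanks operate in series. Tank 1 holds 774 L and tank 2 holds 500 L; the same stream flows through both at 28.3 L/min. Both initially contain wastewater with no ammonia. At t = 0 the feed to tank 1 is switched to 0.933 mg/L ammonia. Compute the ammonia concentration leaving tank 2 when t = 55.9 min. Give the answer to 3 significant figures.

Time constants: τᵢ = Vᵢ/Q for each well-mixed tank.
τ₁ = 774/28.3 = 27.350 min; τ₂ = 500/28.3 = 17.668 min.
Tank 1: C₁ = C_in(1 − e^(−t/τ₁)). Tank 2 (τ₁ ≠ τ₂): C₂ = C_in[1 − (τ₁ e^(−t/τ₁) − τ₂ e^(−t/τ₂))/(τ₁ − τ₂)].
At t = 55.9: e^(−t/τ₁) = 0.12952, e^(−t/τ₂) = 0.042259.
C₂ = 0.933·[1 − (27.350·0.12952 − 17.668·0.042259)/(9.6820)] = 0.933·0.71123 = 0.66358 mg/L.

0.664 mg/L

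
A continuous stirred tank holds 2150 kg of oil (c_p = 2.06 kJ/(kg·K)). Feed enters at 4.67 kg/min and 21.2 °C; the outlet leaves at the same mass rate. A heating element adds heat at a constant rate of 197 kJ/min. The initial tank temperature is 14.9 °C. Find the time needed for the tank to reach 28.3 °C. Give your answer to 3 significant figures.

M c_p dT/dt = ṁ c_p (T_in − T) + Q̇.
τ = M/ṁ = 460.39 min; T_ss = T_in + Q̇/(ṁ c_p) = 41.678 °C.
T(t) = T_ss + (T₀ − T_ss) e^(−t/τ). Set T = 28.3:
e^(−t/τ) = (28.3 − 41.678)/(14.9 − 41.678) = 0.49958
t = −460.39 · ln(0.49958) = 319.50 min.

319 min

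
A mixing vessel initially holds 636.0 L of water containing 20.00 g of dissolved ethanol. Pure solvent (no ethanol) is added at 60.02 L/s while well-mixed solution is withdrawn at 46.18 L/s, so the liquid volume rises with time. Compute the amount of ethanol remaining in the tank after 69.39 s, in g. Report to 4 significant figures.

0.9278 g

Let m(t) be the amount of ethanol. Volume: V(t) = V₀ + (Q_in − Q_out) t = 636.0 + 13.8400 t; V(69.39) = 1596.36 L.
Solute balance: dm/dt = 0 − Q_out C = −Q_out m/V(t).
dm/m = −Q_out dt/(V₀ + 13.8400 t); integrating gives ln(m/m₀) = −(Q_out/(Q_in−Q_out)) ln(V/V₀).
m = m₀ (V₀/V)^(Q_out/(Q_in−Q_out)) = 20.00 × (636.0/1596.36)^(3.33671) = 0.927767 g.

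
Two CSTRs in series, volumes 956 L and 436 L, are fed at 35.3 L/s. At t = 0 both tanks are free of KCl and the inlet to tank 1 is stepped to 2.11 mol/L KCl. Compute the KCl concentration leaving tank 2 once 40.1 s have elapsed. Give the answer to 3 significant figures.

1.30 mol/L

Species balance on tank i: dCᵢ/dt = (Cᵢ₋₁ − Cᵢ)/τᵢ with τᵢ = Vᵢ/Q.
τ₁ = 956/35.3 = 27.082 s; τ₂ = 436/35.3 = 12.351 s.
Solving the cascade with C₁(0)=C₂(0)=0 gives C₂(t) = C_in[1 − (τ₁ e^(−t/τ₁) − τ₂ e^(−t/τ₂))/(τ₁ − τ₂)].
At t = 40.1: e^(−t/τ₁) = 0.22748, e^(−t/τ₂) = 0.038905.
C₂ = 2.11·[1 − (27.082·0.22748 − 12.351·0.038905)/(14.731)] = 2.11·0.61440 = 1.2964 mol/L.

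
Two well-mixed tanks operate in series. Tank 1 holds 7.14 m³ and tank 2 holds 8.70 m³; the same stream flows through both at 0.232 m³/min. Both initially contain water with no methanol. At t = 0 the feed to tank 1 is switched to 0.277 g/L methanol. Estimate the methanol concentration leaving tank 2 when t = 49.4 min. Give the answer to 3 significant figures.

Species balance on tank i: dCᵢ/dt = (Cᵢ₋₁ − Cᵢ)/τᵢ with τᵢ = Vᵢ/Q.
τ₁ = 7.14/0.232 = 30.776 min; τ₂ = 8.70/0.232 = 37.500 min.
Solving the cascade with C₁(0)=C₂(0)=0 gives C₂(t) = C_in[1 − (τ₁ e^(−t/τ₁) − τ₂ e^(−t/τ₂))/(τ₁ − τ₂)].
At t = 49.4: e^(−t/τ₁) = 0.20086, e^(−t/τ₂) = 0.26785.
C₂ = 0.277·[1 − (30.776·0.20086 − 37.500·0.26785)/(-6.7241)] = 0.277·0.42554 = 0.11788 g/L.

0.118 g/L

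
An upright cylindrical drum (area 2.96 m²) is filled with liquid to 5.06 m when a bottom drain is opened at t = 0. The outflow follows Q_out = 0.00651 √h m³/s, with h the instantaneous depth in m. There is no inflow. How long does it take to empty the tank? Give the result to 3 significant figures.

Unsteady balance on liquid volume: A dh/dt = −0.00651 √h.
∫ h^(−1/2) dh = −(0.00651/A) ∫ dt, giving 2√h = 2√h₀ − (0.00651/A) t.
Tank is empty when √h = 0: t_empty = 2A√h₀/0.00651.
t_empty = 2·2.96·√5.06/0.00651 = 5.9200·2.2494/0.00651 = 2045.6 s.

2050 s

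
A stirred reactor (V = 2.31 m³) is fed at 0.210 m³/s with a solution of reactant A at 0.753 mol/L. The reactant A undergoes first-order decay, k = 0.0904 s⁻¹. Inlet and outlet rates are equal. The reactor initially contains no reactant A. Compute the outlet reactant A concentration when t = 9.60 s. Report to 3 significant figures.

Species balance: V dC/dt = Q C_in − Q C − k V C.
This is linear with rate a = Q/V + k = 0.18131 s⁻¹.
C_ss = Q C_in/(Q + kV) = 0.37756 mol/L; C(t) = C_ss + (C₀ − C_ss) e^(−a t).
C(9.60) = 0.37756 + (-0.37756)·e^(−0.18131·9.60) = 0.37756 + (-0.37756)·0.17542 = 0.31133 mol/L.

0.311 mol/L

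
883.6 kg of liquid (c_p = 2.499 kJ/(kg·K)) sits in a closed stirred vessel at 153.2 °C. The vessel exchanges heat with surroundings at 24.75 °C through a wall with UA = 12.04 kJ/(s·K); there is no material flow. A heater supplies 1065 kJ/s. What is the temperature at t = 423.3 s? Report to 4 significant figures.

Lumped-capacitance energy balance: M c_p dT/dt = UA(T_amb − T) + Q̇.
dT/dt = (T_ss − T)/τ with T_ss = T_amb + Q̇/UA = 24.75 + 1065/12.04 = 113.205 °C, τ = M c_p/UA = 883.6·2.499/12.04 = 183.398 s.
This is linear first-order; T(t) = T_ss + (T₀ − T_ss) e^(−t/τ).
T(423.3) = 113.205 + (39.9949)·0.0994510 = 117.183 °C.

117.2 °C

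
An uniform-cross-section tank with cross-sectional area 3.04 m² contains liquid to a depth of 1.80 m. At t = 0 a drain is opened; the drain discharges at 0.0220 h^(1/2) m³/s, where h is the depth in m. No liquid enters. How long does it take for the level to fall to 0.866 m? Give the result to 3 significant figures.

114 s

Unsteady balance on liquid volume: A dh/dt = −0.0220 √h.
Separate and integrate: 2(√h − √h₀) = −(0.0220/A) t.
t = 2A(√h₀ − √h)/0.0220 = 2·3.04·(√1.80 − √0.866)/0.0220
  = 6.0800 × (1.3416 − 0.93059) / 0.0220 = 113.60 s.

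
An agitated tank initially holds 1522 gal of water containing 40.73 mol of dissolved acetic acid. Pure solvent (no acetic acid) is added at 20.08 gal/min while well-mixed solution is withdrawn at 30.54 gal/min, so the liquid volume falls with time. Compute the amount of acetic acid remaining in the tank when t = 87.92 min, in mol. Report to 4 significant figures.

Total volume: dV/dt = Q_in − Q_out = -10.4600 gal/min, so V(t) = 1522 − 10.4600 t and V(87.92) = 602.357 gal.
Solute balance: dm/dt = 0 − Q_out C = −Q_out m/V(t).
Separate: dm/m = −Q_out dt/V(t) ⇒ ln(m/m₀) = −(Q_out/(Q_in−Q_out)) ln(V/V₀).
m = m₀ (V₀/V)^(Q_out/(Q_in−Q_out)) = 40.73 × (1522/602.357)^(-2.91969) = 2.71994 mol.

2.720 mol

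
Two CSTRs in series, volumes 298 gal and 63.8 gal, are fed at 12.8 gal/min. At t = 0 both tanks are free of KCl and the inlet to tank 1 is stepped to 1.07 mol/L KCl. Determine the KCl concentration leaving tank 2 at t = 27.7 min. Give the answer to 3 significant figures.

0.657 mol/L

Species balance on tank i: dCᵢ/dt = (Cᵢ₋₁ − Cᵢ)/τᵢ with τᵢ = Vᵢ/Q.
τ₁ = 298/12.8 = 23.281 min; τ₂ = 63.8/12.8 = 4.9844 min.
Solving the cascade with C₁(0)=C₂(0)=0 gives C₂(t) = C_in[1 − (τ₁ e^(−t/τ₁) − τ₂ e^(−t/τ₂))/(τ₁ − τ₂)].
At t = 27.7: e^(−t/τ₁) = 0.30428, e^(−t/τ₂) = 0.0038589.
C₂ = 1.07·[1 − (23.281·0.30428 − 4.9844·0.0038589)/(18.297)] = 1.07·0.61388 = 0.65685 mol/L.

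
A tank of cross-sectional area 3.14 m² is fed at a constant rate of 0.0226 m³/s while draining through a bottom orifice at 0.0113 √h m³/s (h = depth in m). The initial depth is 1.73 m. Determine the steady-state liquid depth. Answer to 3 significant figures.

Level balance: A dh/dt = 0.0226 − 0.0113 √h. Setting dh/dt = 0:
Q_in = 0.0113 √h_ss ⇒ √h_ss = 0.0226/0.0113 = 2.0000.
h_ss = 2.0000² = 4.0000 m. (Since h₀ = 1.73 m < h_ss, the level will rise toward this value.)

4.00 m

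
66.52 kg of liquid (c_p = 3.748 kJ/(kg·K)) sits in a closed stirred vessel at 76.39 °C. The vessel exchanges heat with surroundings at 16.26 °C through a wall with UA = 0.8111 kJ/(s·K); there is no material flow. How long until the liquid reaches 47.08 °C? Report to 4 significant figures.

205.4 s

Energy balance: M c_p dT/dt = −UA(T − T_amb).
τ = M c_p/UA = 307.381 s; T_ss = T_amb = 16.2600 °C.
T(t) = T_ss + (T₀ − T_ss)e^(−t/τ); set T = 47.08:
t = −τ ln[(T − T_ss)/(T₀ − T_ss)] = −307.381 · ln(0.512556) = 205.437 s.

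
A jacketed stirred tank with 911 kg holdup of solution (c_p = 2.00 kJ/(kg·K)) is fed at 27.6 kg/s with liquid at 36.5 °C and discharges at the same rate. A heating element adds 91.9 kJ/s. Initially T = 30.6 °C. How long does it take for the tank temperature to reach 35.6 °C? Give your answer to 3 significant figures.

M c_p dT/dt = ṁ c_p (T_in − T) + Q̇.
τ = M/ṁ = 33.007 s; T_ss = T_in + Q̇/(ṁ c_p) = 38.165 °C.
T(t) = T_ss + (T₀ − T_ss) e^(−t/τ). Set T = 35.6:
e^(−t/τ) = (35.6 − 38.165)/(30.6 − 38.165) = 0.33905
t = −33.007 · ln(0.33905) = 35.701 s.

35.7 s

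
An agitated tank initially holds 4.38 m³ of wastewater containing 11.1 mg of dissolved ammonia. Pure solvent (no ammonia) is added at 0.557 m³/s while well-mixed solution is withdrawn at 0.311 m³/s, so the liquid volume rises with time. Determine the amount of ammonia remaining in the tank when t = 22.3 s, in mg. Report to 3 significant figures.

Total volume: dV/dt = Q_in − Q_out = 0.24600 m³/s, so V(t) = 4.38 + 0.24600 t and V(22.3) = 9.8658 m³.
No ammonia enters, so dm/dt = −Q_out · (m/V).
Separate: dm/m = −Q_out dt/V(t) ⇒ ln(m/m₀) = −(Q_out/(Q_in−Q_out)) ln(V/V₀).
m = m₀ (V₀/V)^(Q_out/(Q_in−Q_out)) = 11.1 × (4.38/9.8658)^(1.2642) = 3.9763 mg.

3.98 mg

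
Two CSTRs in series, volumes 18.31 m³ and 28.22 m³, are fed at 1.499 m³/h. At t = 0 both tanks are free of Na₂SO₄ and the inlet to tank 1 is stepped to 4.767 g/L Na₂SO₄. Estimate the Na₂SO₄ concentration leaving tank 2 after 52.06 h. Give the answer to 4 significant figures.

4.037 g/L

Species balance on tank i: dCᵢ/dt = (Cᵢ₋₁ − Cᵢ)/τᵢ with τᵢ = Vᵢ/Q.
τ₁ = 18.31/1.499 = 12.2148 h; τ₂ = 28.22/1.499 = 18.8259 h.
Solving the cascade with C₁(0)=C₂(0)=0 gives C₂(t) = C_in[1 − (τ₁ e^(−t/τ₁) − τ₂ e^(−t/τ₂))/(τ₁ − τ₂)].
At t = 52.06: e^(−t/τ₁) = 0.0140935, e^(−t/τ₂) = 0.0629546.
C₂ = 4.767·[1 − (12.2148·0.0140935 − 18.8259·0.0629546)/(-6.61107)] = 4.767·0.846768 = 4.03654 g/L.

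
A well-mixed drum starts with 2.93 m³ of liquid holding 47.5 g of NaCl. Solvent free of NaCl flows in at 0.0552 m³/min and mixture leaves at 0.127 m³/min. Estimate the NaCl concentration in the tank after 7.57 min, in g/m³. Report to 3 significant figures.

13.8 g/m³

Total volume: dV/dt = Q_in − Q_out = -0.071800 m³/min, so V(t) = 2.93 − 0.071800 t and V(7.57) = 2.3865 m³.
Species balance (pure solvent in): dm/dt = −Q_out · m/V(t).
dm/m = −Q_out dt/(V₀ − 0.071800 t); integrating gives ln(m/m₀) = −(Q_out/(Q_in−Q_out)) ln(V/V₀).
m = m₀ (V₀/V)^(Q_out/(Q_in−Q_out)) = 47.5 × (2.93/2.3865)^(-1.7688) = 33.043 g.
C = m/V = 33.043/2.3865 = 13.846 g/m³.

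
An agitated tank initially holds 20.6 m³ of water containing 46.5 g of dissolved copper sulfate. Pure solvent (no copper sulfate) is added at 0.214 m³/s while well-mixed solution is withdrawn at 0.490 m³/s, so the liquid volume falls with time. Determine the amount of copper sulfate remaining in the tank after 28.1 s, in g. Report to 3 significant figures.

20.1 g

Total volume: dV/dt = Q_in − Q_out = -0.27600 m³/s, so V(t) = 20.6 − 0.27600 t and V(28.1) = 12.844 m³.
Species balance (pure solvent in): dm/dt = −Q_out · m/V(t).
dm/m = −Q_out dt/(V₀ − 0.27600 t); integrating gives ln(m/m₀) = −(Q_out/(Q_in−Q_out)) ln(V/V₀).
m = m₀ (V₀/V)^(Q_out/(Q_in−Q_out)) = 46.5 × (20.6/12.844)^(-1.7754) = 20.102 g.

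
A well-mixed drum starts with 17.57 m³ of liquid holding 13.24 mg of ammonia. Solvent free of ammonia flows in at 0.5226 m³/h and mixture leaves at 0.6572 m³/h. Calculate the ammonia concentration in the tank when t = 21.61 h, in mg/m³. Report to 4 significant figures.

Total volume: dV/dt = Q_in − Q_out = -0.134600 m³/h, so V(t) = 17.57 − 0.134600 t and V(21.61) = 14.6613 m³.
Species balance (pure solvent in): dm/dt = −Q_out · m/V(t).
Separate: dm/m = −Q_out dt/V(t) ⇒ ln(m/m₀) = −(Q_out/(Q_in−Q_out)) ln(V/V₀).
m = m₀ (V₀/V)^(Q_out/(Q_in−Q_out)) = 13.24 × (17.57/14.6613)^(-4.88262) = 5.47163 mg.
C = m/V = 5.47163/14.6613 = 0.373203 mg/m³.

0.3732 mg/m³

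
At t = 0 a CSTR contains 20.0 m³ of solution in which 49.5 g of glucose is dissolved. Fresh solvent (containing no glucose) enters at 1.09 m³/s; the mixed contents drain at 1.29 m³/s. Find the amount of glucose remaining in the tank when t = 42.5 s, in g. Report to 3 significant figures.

Let m(t) be the amount of glucose. Volume: V(t) = V₀ + (Q_in − Q_out) t = 20.0 − 0.20000 t; V(42.5) = 11.500 m³.
Species balance (pure solvent in): dm/dt = −Q_out · m/V(t).
dm/m = −Q_out dt/(V₀ − 0.20000 t); integrating gives ln(m/m₀) = −(Q_out/(Q_in−Q_out)) ln(V/V₀).
m = m₀ (V₀/V)^(Q_out/(Q_in−Q_out)) = 49.5 × (20.0/11.500)^(-6.4500) = 1.3946 g.

1.39 g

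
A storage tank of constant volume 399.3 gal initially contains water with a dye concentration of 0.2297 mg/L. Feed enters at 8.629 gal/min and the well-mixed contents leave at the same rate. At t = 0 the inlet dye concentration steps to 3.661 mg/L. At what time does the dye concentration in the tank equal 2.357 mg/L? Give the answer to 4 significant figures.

Species balance: V dC/dt = Q(C_in − C) ⇒ τ = V/Q = 46.2742 min.
C(t) = C_in + (C₀ − C_in) e^(−t/τ). Set C = 2.357 and solve for t:
e^(−t/τ) = (C − C_in)/(C₀ − C_in) = (2.357 − 3.661)/(0.2297 − 3.661) = 0.380031
t = −τ ln(…) = 46.2742 × 0.967503 = 44.7704 min.

44.77 min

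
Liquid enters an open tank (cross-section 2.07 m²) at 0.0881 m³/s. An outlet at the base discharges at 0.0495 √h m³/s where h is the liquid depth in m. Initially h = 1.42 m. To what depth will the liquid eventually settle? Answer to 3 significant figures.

3.17 m

A dh/dt = Q_in − 0.0495 √h. Steady state requires inflow = outflow:
Q_in = 0.0495 √h_ss ⇒ √h_ss = 0.0881/0.0495 = 1.7798.
h_ss = 1.7798² = 3.1677 m. (Since h₀ = 1.42 m < h_ss, the level will rise toward this value.)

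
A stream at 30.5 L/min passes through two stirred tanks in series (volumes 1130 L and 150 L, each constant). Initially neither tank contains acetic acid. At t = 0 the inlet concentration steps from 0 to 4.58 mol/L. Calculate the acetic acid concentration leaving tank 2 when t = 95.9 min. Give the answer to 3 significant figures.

4.18 mol/L

Time constants: τᵢ = Vᵢ/Q for each well-mixed tank.
τ₁ = 1130/30.5 = 37.049 min; τ₂ = 150/30.5 = 4.9180 min.
Tank 1: C₁ = C_in(1 − e^(−t/τ₁)). Tank 2 (τ₁ ≠ τ₂): C₂ = C_in[1 − (τ₁ e^(−t/τ₁) − τ₂ e^(−t/τ₂))/(τ₁ − τ₂)].
At t = 95.9: e^(−t/τ₁) = 0.075136, e^(−t/τ₂) = 3.3994e-09.
C₂ = 4.58·[1 − (37.049·0.075136 − 4.9180·3.3994e-09)/(32.131)] = 4.58·0.91336 = 4.1832 mol/L.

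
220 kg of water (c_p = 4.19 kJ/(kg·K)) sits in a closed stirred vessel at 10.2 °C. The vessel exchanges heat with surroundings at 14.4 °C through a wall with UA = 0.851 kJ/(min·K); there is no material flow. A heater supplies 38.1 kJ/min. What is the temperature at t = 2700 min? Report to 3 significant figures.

Lumped-capacitance energy balance: M c_p dT/dt = UA(T_amb − T) + Q̇.
dT/dt = (T_ss − T)/τ with T_ss = T_amb + Q̇/UA = 14.4 + 38.1/0.851 = 59.171 °C, τ = M c_p/UA = 220·4.19/0.851 = 1083.2 min.
Integrating: T(t) = T_ss + (T₀ − T_ss) e^(−t/τ).
T(2700) = 59.171 + (-48.971)·0.082693 = 55.121 °C.

55.1 °C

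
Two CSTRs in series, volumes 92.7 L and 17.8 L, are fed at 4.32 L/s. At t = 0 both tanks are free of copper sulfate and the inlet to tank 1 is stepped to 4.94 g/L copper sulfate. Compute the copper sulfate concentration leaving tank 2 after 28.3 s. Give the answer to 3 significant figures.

3.31 g/L

Time constants: τᵢ = Vᵢ/Q for each well-mixed tank.
τ₁ = 92.7/4.32 = 21.458 s; τ₂ = 17.8/4.32 = 4.1204 s.
Tank 1: C₁ = C_in(1 − e^(−t/τ₁)). Tank 2 (τ₁ ≠ τ₂): C₂ = C_in[1 − (τ₁ e^(−t/τ₁) − τ₂ e^(−t/τ₂))/(τ₁ − τ₂)].
At t = 28.3: e^(−t/τ₁) = 0.26745, e^(−t/τ₂) = 0.0010402.
C₂ = 4.94·[1 − (21.458·0.26745 − 4.1204·0.0010402)/(17.338)] = 4.94·0.66924 = 3.3061 g/L.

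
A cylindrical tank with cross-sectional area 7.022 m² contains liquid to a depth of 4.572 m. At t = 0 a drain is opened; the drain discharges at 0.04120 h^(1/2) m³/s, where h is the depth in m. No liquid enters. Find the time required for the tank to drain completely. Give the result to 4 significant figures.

A dh/dt = −Q_out = −0.04120 √h.
Separate and integrate: 2(√h − √h₀) = −(0.04120/A) t.
Tank is empty when √h = 0: t_empty = 2A√h₀/0.04120.
t_empty = 2·7.022·√4.572/0.04120 = 14.0440·2.13822/0.04120 = 728.864 s.

728.9 s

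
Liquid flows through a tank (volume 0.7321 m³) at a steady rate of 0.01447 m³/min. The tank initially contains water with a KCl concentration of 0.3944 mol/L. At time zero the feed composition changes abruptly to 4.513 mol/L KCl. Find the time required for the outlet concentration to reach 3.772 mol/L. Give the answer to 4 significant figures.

86.78 min

Unsteady species balance (constant V, well mixed): V dC/dt = Q(C_in − C), so τ = V/Q = 50.5943 min.
C(t) = C_in + (C₀ − C_in) e^(−t/τ). Set C = 3.772 and solve for t:
e^(−t/τ) = (C − C_in)/(C₀ − C_in) = (3.772 − 4.513)/(0.3944 − 4.513) = 0.179916
t = −τ ln(…) = 50.5943 × 1.71527 = 86.7828 min.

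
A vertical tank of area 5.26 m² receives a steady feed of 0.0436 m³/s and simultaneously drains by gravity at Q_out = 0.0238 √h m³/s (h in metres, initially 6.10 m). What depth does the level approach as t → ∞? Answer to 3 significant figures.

Accumulation of liquid (constant cross-section A): A dh/dt = Q_in − 0.0238 √h. At steady state dh/dt = 0:
Q_in = 0.0238 √h_ss ⇒ √h_ss = 0.0436/0.0238 = 1.8319.
h_ss = 1.8319² = 3.3560 m. (Since h₀ = 6.10 m > h_ss, the level will fall toward this value.)

3.36 m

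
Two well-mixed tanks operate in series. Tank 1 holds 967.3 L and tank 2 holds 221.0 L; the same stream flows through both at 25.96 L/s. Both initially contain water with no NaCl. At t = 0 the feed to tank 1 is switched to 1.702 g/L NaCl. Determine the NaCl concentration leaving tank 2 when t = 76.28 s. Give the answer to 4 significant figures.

Each tank obeys Vᵢ dCᵢ/dt = Q(Cᵢ₋₁ − Cᵢ), so τᵢ = Vᵢ/Q.
τ₁ = 967.3/25.96 = 37.2612 s; τ₂ = 221.0/25.96 = 8.51310 s.
Tank 1: C₁ = C_in(1 − e^(−t/τ₁)). Tank 2 (τ₁ ≠ τ₂): C₂ = C_in[1 − (τ₁ e^(−t/τ₁) − τ₂ e^(−t/τ₂))/(τ₁ − τ₂)].
At t = 76.28: e^(−t/τ₁) = 0.129100, e^(−t/τ₂) = 0.000128406.
C₂ = 1.702·[1 − (37.2612·0.129100 − 8.51310·0.000128406)/(28.7481)] = 1.702·0.832709 = 1.41727 g/L.

1.417 g/L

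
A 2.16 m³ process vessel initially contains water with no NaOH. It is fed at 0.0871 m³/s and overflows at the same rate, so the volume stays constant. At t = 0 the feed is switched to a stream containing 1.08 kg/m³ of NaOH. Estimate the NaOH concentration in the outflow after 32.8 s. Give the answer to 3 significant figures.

0.792 kg/m³

Accumulation = in − out for the solute gives V dC/dt = Q(C_in − C).
So dC/dt = (C_in − C)/τ with τ = V/Q = 2.16/0.0871 = 24.799 s.
Integrating: C(t) = C_in + (C₀ − C_in) e^(−t/τ).
C(32.8) = 1.08 + (0 − 1.08)·e^(−32.8/24.799) = 1.08 + (-1.0800)·0.26643 = 0.79225 kg/m³.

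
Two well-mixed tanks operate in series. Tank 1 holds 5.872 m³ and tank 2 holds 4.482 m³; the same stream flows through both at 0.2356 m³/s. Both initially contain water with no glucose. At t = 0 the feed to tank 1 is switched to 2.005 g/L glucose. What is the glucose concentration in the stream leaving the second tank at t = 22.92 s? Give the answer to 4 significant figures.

Time constants: τᵢ = Vᵢ/Q for each well-mixed tank.
τ₁ = 5.872/0.2356 = 24.9236 s; τ₂ = 4.482/0.2356 = 19.0238 s.
Solving the cascade with C₁(0)=C₂(0)=0 gives C₂(t) = C_in[1 − (τ₁ e^(−t/τ₁) − τ₂ e^(−t/τ₂))/(τ₁ − τ₂)].
At t = 22.92: e^(−t/τ₁) = 0.398674, e^(−t/τ₂) = 0.299749.
C₂ = 2.005·[1 − (24.9236·0.398674 − 19.0238·0.299749)/(5.89983)] = 2.005·0.282346 = 0.566104 g/L.

0.5661 g/L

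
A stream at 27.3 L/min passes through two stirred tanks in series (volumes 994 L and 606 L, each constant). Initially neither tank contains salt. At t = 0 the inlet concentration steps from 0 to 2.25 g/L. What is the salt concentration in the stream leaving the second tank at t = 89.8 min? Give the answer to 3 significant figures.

1.82 g/L

Species balance on tank i: dCᵢ/dt = (Cᵢ₋₁ − Cᵢ)/τᵢ with τᵢ = Vᵢ/Q.
τ₁ = 994/27.3 = 36.410 min; τ₂ = 606/27.3 = 22.198 min.
Tank 1: C₁ = C_in(1 − e^(−t/τ₁)). Tank 2 (τ₁ ≠ τ₂): C₂ = C_in[1 − (τ₁ e^(−t/τ₁) − τ₂ e^(−t/τ₂))/(τ₁ − τ₂)].
At t = 89.8: e^(−t/τ₁) = 0.084895, e^(−t/τ₂) = 0.017502.
C₂ = 2.25·[1 − (36.410·0.084895 − 22.198·0.017502)/(14.212)] = 2.25·0.80985 = 1.8222 g/L.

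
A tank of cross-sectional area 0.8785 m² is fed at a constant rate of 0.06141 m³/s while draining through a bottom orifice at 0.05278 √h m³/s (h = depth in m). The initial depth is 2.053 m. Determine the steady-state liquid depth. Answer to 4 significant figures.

1.354 m

A dh/dt = Q_in − 0.05278 √h. Steady state requires inflow = outflow:
Q_in = 0.05278 √h_ss ⇒ √h_ss = 0.06141/0.05278 = 1.16351.
h_ss = 1.16351² = 1.35375 m. (Since h₀ = 2.053 m > h_ss, the level will fall toward this value.)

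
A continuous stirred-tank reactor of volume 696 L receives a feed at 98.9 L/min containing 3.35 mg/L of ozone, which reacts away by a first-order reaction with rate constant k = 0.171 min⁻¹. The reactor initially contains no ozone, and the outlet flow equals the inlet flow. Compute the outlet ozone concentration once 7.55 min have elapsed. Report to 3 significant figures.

1.38 mg/L

Species balance: V dC/dt = Q C_in − Q C − k V C.
dC/dt = (Q/V) C_in − (Q/V + k) C; effective rate a = Q/V + k = 0.14210 + 0.171 = 0.31310 min⁻¹.
C_ss = Q C_in/(Q + kV) = 1.5204 mg/L; C(t) = C_ss + (C₀ − C_ss) e^(−a t).
C(7.55) = 1.5204 + (-1.5204)·e^(−0.31310·7.55) = 1.5204 + (-1.5204)·0.094054 = 1.3774 mg/L.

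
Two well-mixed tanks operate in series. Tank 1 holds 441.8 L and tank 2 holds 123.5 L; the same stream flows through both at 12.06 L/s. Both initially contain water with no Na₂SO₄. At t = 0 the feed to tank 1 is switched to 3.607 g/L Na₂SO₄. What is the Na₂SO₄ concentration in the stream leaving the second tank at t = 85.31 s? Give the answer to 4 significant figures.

3.120 g/L

Each tank obeys Vᵢ dCᵢ/dt = Q(Cᵢ₋₁ − Cᵢ), so τᵢ = Vᵢ/Q.
τ₁ = 441.8/12.06 = 36.6335 s; τ₂ = 123.5/12.06 = 10.2405 s.
Tank 1: C₁ = C_in(1 − e^(−t/τ₁)). Tank 2 (τ₁ ≠ τ₂): C₂ = C_in[1 − (τ₁ e^(−t/τ₁) − τ₂ e^(−t/τ₂))/(τ₁ − τ₂)].
At t = 85.31: e^(−t/τ₁) = 0.0974181, e^(−t/τ₂) = 0.000241009.
C₂ = 3.607·[1 − (36.6335·0.0974181 − 10.2405·0.000241009)/(26.3930)] = 3.607·0.864877 = 3.11961 g/L.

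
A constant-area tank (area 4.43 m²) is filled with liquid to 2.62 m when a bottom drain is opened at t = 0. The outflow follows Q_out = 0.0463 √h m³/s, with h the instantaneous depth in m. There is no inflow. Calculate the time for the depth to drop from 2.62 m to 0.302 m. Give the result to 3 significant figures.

205 s

With no inflow, A dh/dt = −0.0463 √h.
∫ h^(−1/2) dh = −(0.0463/A) ∫ dt, giving 2√h = 2√h₀ − (0.0463/A) t.
t = 2A(√h₀ − √h)/0.0463 = 2·4.43·(√2.62 − √0.302)/0.0463
  = 8.8600 × (1.6186 − 0.54955) / 0.0463 = 204.58 s.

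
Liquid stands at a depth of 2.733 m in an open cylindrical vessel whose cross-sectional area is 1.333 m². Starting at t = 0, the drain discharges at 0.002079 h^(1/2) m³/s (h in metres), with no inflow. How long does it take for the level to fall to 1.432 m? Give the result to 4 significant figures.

A dh/dt = −Q_out = −0.002079 √h.
This is separable: 2 d(√h)/dt = −0.002079/A, so √h = √h₀ − (0.002079/(2A)) t.
t = 2A(√h₀ − √h)/0.002079 = 2·1.333·(√2.733 − √1.432)/0.002079
  = 2.66600 × (1.65318 − 1.19666) / 0.002079 = 585.413 s.

585.4 s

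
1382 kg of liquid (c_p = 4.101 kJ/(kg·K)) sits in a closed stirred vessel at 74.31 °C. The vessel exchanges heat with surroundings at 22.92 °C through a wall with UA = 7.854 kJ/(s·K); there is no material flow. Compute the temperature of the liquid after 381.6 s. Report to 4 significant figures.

53.20 °C

Lumped-capacitance energy balance: M c_p dT/dt = UA(T_amb − T).
dT/dt = (T_ss − T)/τ with T_ss = T_amb = 22.9200 °C, τ = M c_p/UA = 1382·4.101/7.854 = 721.617 s.
Integrating: T(t) = T_ss + (T₀ − T_ss) e^(−t/τ).
T(381.6) = 22.9200 + (51.3900)·0.589305 = 53.2044 °C.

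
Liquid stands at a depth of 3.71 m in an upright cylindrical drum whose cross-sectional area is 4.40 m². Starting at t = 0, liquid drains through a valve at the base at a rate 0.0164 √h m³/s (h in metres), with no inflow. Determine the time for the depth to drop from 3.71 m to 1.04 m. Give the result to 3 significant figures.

With no inflow, A dh/dt = −0.0164 √h.
This is separable: 2 d(√h)/dt = −0.0164/A, so √h = √h₀ − (0.0164/(2A)) t.
t = 2A(√h₀ − √h)/0.0164 = 2·4.40·(√3.71 − √1.04)/0.0164
  = 8.8000 × (1.9261 − 1.0198) / 0.0164 = 486.32 s.

486 s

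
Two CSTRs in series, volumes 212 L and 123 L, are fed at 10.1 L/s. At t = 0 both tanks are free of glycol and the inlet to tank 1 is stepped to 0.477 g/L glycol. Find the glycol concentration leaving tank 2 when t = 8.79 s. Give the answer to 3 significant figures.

0.0498 g/L

Species balance on tank i: dCᵢ/dt = (Cᵢ₋₁ − Cᵢ)/τᵢ with τᵢ = Vᵢ/Q.
τ₁ = 212/10.1 = 20.990 s; τ₂ = 123/10.1 = 12.178 s.
Tank 1: C₁ = C_in(1 − e^(−t/τ₁)). Tank 2 (τ₁ ≠ τ₂): C₂ = C_in[1 − (τ₁ e^(−t/τ₁) − τ₂ e^(−t/τ₂))/(τ₁ − τ₂)].
At t = 8.79: e^(−t/τ₁) = 0.65786, e^(−t/τ₂) = 0.48589.
C₂ = 0.477·[1 − (20.990·0.65786 − 12.178·0.48589)/(8.8119)] = 0.477·0.10448 = 0.049836 g/L.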